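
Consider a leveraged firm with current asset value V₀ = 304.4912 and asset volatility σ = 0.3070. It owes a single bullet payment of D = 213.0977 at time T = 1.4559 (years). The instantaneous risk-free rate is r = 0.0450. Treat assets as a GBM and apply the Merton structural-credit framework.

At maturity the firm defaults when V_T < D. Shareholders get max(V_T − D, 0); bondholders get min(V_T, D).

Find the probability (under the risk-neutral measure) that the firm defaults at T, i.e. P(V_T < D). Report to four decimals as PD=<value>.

d₁ = [ln(V₀/D) + (r + σ²/2)T] / (σ√T)
   = [ln(304.4912/213.0977) + (0.0450 + 0.5·0.3070²)·1.4559] / (0.3070·√1.4559)
   = [0.356891 + 0.134124] / 0.370428 = 1.325535
d₂ = d₁ − σ√T = 1.325535 − 0.370428 = 0.955106
risk-neutral PD = N(−d₂) = N(-0.955106) = 0.169762

PD=0.1698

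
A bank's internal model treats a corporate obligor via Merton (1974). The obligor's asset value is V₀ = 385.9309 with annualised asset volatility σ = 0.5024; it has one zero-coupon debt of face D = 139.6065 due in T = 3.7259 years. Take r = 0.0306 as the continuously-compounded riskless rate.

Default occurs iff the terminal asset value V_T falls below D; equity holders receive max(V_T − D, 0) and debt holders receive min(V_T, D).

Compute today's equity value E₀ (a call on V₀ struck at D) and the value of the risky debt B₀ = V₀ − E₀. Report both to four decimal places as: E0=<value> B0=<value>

E0=273.1887 B0=112.7422

d₁ = [ln(V₀/D) + (r + σ²/2)T] / (σ√T)
   = [ln(385.9309/139.6065) + (0.0306 + 0.5·0.5024²)·3.7259] / (0.5024·√3.7259)
   = [1.016831 + 0.584232] / 0.969762 = 1.650985
d₂ = d₁ − σ√T = 1.650985 − 0.969762 = 0.681223
N(d₁) = 0.950629,  N(d₂) = 0.752135,  e^(−rT) = 0.892247
E₀ = V₀·N(d₁) − D·e^(−rT)·N(d₂)
   = 385.9309·0.950629 − 139.6065·0.892247·0.752135 = 273.188677
B₀ = V₀ − E₀ = 385.9309 − 273.188677 = 112.742223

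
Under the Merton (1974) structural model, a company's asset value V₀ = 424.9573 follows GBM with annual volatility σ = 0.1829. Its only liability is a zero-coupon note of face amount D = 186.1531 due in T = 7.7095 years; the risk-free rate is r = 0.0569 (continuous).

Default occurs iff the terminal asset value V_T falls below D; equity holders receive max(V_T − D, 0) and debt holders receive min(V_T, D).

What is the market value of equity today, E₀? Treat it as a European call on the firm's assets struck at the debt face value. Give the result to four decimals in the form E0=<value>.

E0=305.1399

d₁ = [ln(V₀/D) + (r + σ²/2)T] / (σ√T)
   = [ln(424.9573/186.1531) + (0.0569 + 0.5·0.1829²)·7.7095] / (0.1829·√7.7095)
   = [0.825419 + 0.567621] / 0.507840 = 2.743070
d₂ = d₁ − σ√T = 2.743070 − 0.507840 = 2.235230
N(d₁) = 0.996957,  N(d₂) = 0.987299,  e^(−rT) = 0.644893
E₀ = V₀·N(d₁) − D·e^(−rT)·N(d₂)
   = 424.9573·0.996957 − 186.1531·0.644893·0.987299 = 305.139877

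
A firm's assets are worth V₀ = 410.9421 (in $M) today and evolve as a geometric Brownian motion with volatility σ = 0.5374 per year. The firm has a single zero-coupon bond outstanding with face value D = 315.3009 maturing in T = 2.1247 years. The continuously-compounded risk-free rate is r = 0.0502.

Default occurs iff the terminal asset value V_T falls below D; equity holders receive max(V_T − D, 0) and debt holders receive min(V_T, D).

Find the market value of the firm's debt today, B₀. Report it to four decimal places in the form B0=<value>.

d₁ = [ln(V₀/D) + (r + σ²/2)T] / (σ√T)
   = [ln(410.9421/315.3009) + (0.0502 + 0.5·0.5374²)·2.1247] / (0.5374·√2.1247)
   = [0.264925 + 0.413465] / 0.783333 = 0.866030
d₂ = d₁ − σ√T = 0.866030 − 0.783333 = 0.082697
N(d₁) = 0.806763,  N(d₂) = 0.532954,  e^(−rT) = 0.898831
E₀ = V₀·N(d₁) − D·e^(−rT)·N(d₂)
   = 410.9421·0.806763 − 315.3009·0.898831·0.532954 = 180.492622
B₀ = V₀ − E₀ = 410.9421 − 180.492622 = 230.449478

B0=230.4495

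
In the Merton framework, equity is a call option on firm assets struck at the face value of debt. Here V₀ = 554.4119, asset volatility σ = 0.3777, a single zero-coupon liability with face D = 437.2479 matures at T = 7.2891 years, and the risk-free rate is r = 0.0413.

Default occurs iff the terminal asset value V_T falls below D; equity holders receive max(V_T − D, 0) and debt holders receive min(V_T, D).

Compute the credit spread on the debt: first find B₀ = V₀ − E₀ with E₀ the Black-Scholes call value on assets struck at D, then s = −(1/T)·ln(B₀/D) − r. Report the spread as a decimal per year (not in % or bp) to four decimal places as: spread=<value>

d₁ = [ln(V₀/D) + (r + σ²/2)T] / (σ√T)
   = [ln(554.4119/437.2479) + (0.0413 + 0.5·0.3777²)·7.2891] / (0.3777·√7.2891)
   = [0.237408 + 0.820961] / 1.019727 = 1.037894
d₂ = d₁ − σ√T = 1.037894 − 1.019727 = 0.018167
N(d₁) = 0.850340,  N(d₂) = 0.507247,  e^(−rT) = 0.740048
E₀ = V₀·N(d₁) − D·e^(−rT)·N(d₂)
   = 554.4119·0.850340 − 437.2479·0.740048·0.507247 = 307.301426
B₀ = V₀ − E₀ = 554.4119 − 307.301426 = 247.110474
spread = −(1/T)·ln(B₀/D) − r = −(1/7.2891)·ln(247.110474/437.2479) − 0.0413 = 0.03699016

spread=0.0370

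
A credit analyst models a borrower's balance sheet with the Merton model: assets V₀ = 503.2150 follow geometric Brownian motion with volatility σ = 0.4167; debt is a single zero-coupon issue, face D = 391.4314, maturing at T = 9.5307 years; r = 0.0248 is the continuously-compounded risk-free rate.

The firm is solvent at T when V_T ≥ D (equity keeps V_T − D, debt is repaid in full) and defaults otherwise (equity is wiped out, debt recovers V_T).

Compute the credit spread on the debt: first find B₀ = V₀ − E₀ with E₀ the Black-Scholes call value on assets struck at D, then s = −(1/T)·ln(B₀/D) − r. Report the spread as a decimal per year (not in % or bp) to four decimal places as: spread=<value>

d₁ = [ln(V₀/D) + (r + σ²/2)T] / (σ√T)
   = [ln(503.2150/391.4314) + (0.0248 + 0.5·0.4167²)·9.5307] / (0.4167·√9.5307)
   = [0.251207 + 1.063811] / 1.286429 = 1.022224
d₂ = d₁ − σ√T = 1.022224 − 1.286429 = -0.264205
N(d₁) = 0.846663,  N(d₂) = 0.395811,  e^(−rT) = 0.789495
E₀ = V₀·N(d₁) − D·e^(−rT)·N(d₂)
   = 503.2150·0.846663 − 391.4314·0.789495·0.395811 = 303.734566
B₀ = V₀ − E₀ = 503.2150 − 303.734566 = 199.480434
spread = −(1/T)·ln(B₀/D) − r = −(1/9.5307)·ln(199.480434/391.4314) − 0.0248 = 0.04592871

spread=0.0459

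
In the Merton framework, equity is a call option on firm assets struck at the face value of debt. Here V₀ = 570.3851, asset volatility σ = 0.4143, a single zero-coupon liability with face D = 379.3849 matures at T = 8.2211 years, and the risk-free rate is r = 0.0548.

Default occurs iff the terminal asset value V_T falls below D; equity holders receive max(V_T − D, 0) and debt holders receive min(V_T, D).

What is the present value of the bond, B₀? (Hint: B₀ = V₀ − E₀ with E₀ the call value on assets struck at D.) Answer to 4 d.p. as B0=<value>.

B0=186.8791

d₁ = [ln(V₀/D) + (r + σ²/2)T] / (σ√T)
   = [ln(570.3851/379.3849) + (0.0548 + 0.5·0.4143²)·8.2211] / (0.4143·√8.2211)
   = [0.407760 + 1.156070] / 1.187900 = 1.316466
d₂ = d₁ − σ√T = 1.316466 − 1.187900 = 0.128566
N(d₁) = 0.905991,  N(d₂) = 0.551149,  e^(−rT) = 0.637299
E₀ = V₀·N(d₁) − D·e^(−rT)·N(d₂)
   = 570.3851·0.905991 − 379.3849·0.637299·0.551149 = 383.506044
B₀ = V₀ − E₀ = 570.3851 − 383.506044 = 186.879056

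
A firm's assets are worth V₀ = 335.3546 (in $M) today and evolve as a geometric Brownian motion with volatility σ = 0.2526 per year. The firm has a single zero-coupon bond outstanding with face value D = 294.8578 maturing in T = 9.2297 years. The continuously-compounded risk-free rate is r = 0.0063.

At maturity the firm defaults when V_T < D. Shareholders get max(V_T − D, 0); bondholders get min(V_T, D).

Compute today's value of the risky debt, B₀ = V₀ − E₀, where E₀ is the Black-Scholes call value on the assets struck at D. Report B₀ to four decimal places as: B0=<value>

d₁ = [ln(V₀/D) + (r + σ²/2)T] / (σ√T)
   = [ln(335.3546/294.8578) + (0.0063 + 0.5·0.2526²)·9.2297] / (0.2526·√9.2297)
   = [0.128695 + 0.352606] / 0.767409 = 0.627176
d₂ = d₁ − σ√T = 0.627176 − 0.767409 = -0.140233
N(d₁) = 0.734728,  N(d₂) = 0.444238,  e^(−rT) = 0.943511
E₀ = V₀·N(d₁) − D·e^(−rT)·N(d₂)
   = 335.3546·0.734728 − 294.8578·0.943511·0.444238 = 122.806768
B₀ = V₀ − E₀ = 335.3546 − 122.806768 = 212.547832

B0=212.5478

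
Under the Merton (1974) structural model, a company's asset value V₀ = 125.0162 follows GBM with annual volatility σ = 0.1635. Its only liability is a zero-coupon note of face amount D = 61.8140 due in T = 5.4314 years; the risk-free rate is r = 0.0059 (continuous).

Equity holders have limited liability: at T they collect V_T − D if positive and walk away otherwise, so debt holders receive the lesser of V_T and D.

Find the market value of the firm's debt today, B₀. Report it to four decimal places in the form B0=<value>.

d₁ = [ln(V₀/D) + (r + σ²/2)T] / (σ√T)
   = [ln(125.0162/61.8140) + (0.0059 + 0.5·0.1635²)·5.4314] / (0.1635·√5.4314)
   = [0.704313 + 0.104642] / 0.381043 = 2.123005
d₂ = d₁ − σ√T = 2.123005 − 0.381043 = 1.741962
N(d₁) = 0.983123,  N(d₂) = 0.959242,  e^(−rT) = 0.968463
E₀ = V₀·N(d₁) − D·e^(−rT)·N(d₂)
   = 125.0162·0.983123 − 61.8140·0.968463·0.959242 = 65.481712
B₀ = V₀ − E₀ = 125.0162 − 65.481712 = 59.534488

B0=59.5345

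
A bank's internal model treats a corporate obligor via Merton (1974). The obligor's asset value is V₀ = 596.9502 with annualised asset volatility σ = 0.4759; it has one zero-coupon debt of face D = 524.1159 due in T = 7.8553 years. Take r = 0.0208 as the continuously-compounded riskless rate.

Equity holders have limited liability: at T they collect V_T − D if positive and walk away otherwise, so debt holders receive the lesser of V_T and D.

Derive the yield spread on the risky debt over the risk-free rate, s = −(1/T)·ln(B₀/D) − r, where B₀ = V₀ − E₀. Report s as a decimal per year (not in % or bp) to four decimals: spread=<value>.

spread=0.0696

d₁ = [ln(V₀/D) + (r + σ²/2)T] / (σ√T)
   = [ln(596.9502/524.1159) + (0.0208 + 0.5·0.4759²)·7.8553] / (0.4759·√7.8553)
   = [0.130121 + 1.052928] / 1.333820 = 0.886963
d₂ = d₁ − σ√T = 0.886963 − 1.333820 = -0.446857
N(d₁) = 0.812451,  N(d₂) = 0.327489,  e^(−rT) = 0.849260
E₀ = V₀·N(d₁) − D·e^(−rT)·N(d₂)
   = 596.9502·0.812451 − 524.1159·0.849260·0.327489 = 339.223609
B₀ = V₀ − E₀ = 596.9502 − 339.223609 = 257.726591
spread = −(1/T)·ln(B₀/D) − r = −(1/7.8553)·ln(257.726591/524.1159) − 0.0208 = 0.06956110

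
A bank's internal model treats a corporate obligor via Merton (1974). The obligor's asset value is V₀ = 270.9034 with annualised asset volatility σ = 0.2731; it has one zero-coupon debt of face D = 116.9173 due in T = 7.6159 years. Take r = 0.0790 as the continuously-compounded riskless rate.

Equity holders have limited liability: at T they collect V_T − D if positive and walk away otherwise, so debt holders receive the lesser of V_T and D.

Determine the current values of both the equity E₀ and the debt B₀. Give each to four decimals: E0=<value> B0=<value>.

E0=207.8475 B0=63.0559

d₁ = [ln(V₀/D) + (r + σ²/2)T] / (σ√T)
   = [ln(270.9034/116.9173) + (0.0790 + 0.5·0.2731²)·7.6159] / (0.2731·√7.6159)
   = [0.840295 + 0.885667] / 0.753672 = 2.290071
d₂ = d₁ − σ√T = 2.290071 − 0.753672 = 1.536399
N(d₁) = 0.988991,  N(d₂) = 0.937780,  e^(−rT) = 0.547904
E₀ = V₀·N(d₁) − D·e^(−rT)·N(d₂)
   = 270.9034·0.988991 − 116.9173·0.547904·0.937780 = 207.847527
B₀ = V₀ − E₀ = 270.9034 − 207.847527 = 63.055873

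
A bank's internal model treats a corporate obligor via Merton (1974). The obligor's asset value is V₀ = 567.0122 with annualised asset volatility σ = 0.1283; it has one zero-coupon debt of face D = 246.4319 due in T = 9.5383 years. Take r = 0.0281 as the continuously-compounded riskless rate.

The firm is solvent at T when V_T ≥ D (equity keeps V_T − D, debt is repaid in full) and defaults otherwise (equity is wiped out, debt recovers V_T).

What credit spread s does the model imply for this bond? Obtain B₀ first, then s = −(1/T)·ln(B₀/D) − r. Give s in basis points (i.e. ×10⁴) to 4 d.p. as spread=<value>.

spread=0.5779

d₁ = [ln(V₀/D) + (r + σ²/2)T] / (σ√T)
   = [ln(567.0122/246.4319) + (0.0281 + 0.5·0.1283²)·9.5383] / (0.1283·√9.5383)
   = [0.833295 + 0.346531] / 0.396243 = 2.977527
d₂ = d₁ − σ√T = 2.977527 − 0.396243 = 2.581284
N(d₁) = 0.998547,  N(d₂) = 0.995078,  e^(−rT) = 0.764888
E₀ = V₀·N(d₁) − D·e^(−rT)·N(d₂)
   = 567.0122·0.998547 − 246.4319·0.764888·0.995078 = 378.623345
B₀ = V₀ − E₀ = 567.0122 − 378.623345 = 188.388855
spread = −(1/T)·ln(B₀/D) − r = −(1/9.5383)·ln(188.388855/246.4319) − 0.0281 = 0.00005779
in basis points: 0.00005779 × 10⁴ = 0.5779 bp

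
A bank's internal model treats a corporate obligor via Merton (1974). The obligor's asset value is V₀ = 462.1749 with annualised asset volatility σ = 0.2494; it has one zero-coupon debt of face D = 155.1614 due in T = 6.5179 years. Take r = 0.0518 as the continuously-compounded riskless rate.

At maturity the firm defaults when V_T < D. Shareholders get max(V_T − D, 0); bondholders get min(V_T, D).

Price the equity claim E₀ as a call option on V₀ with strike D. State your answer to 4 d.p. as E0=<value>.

E0=352.0680

d₁ = [ln(V₀/D) + (r + σ²/2)T] / (σ√T)
   = [ln(462.1749/155.1614) + (0.0518 + 0.5·0.2494²)·6.5179] / (0.2494·√6.5179)
   = [1.091478 + 0.540335] / 0.636723 = 2.562831
d₂ = d₁ − σ√T = 2.562831 − 0.636723 = 1.926108
N(d₁) = 0.994809,  N(d₂) = 0.972955,  e^(−rT) = 0.713461
E₀ = V₀·N(d₁) − D·e^(−rT)·N(d₂)
   = 462.1749·0.994809 − 155.1614·0.713461·0.972955 = 352.068024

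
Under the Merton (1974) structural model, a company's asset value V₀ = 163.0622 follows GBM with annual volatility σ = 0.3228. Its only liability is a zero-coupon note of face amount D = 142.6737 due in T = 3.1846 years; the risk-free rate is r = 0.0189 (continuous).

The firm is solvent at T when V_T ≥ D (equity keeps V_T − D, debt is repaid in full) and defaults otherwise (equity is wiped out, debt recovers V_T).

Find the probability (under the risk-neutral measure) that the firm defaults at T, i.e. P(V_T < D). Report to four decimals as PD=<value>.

PD=0.4807

d₁ = [ln(V₀/D) + (r + σ²/2)T] / (σ√T)
   = [ln(163.0622/142.6737) + (0.0189 + 0.5·0.3228²)·3.1846] / (0.3228·√3.1846)
   = [0.133572 + 0.226106] / 0.576051 = 0.624385
d₂ = d₁ − σ√T = 0.624385 − 0.576051 = 0.048334
risk-neutral PD = N(−d₂) = N(-0.048334) = 0.480725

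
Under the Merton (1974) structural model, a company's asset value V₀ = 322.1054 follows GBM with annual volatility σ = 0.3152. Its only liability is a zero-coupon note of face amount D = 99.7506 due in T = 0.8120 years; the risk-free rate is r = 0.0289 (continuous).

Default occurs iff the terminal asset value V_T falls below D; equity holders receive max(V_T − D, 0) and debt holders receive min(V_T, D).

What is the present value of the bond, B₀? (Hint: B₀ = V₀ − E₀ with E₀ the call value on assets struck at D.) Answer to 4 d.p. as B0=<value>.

d₁ = [ln(V₀/D) + (r + σ²/2)T] / (σ√T)
   = [ln(322.1054/99.7506) + (0.0289 + 0.5·0.3152²)·0.8120] / (0.3152·√0.8120)
   = [1.172206 + 0.063803] / 0.284030 = 4.351685
d₂ = d₁ − σ√T = 4.351685 − 0.284030 = 4.067655
N(d₁) = 0.999993,  N(d₂) = 0.999976,  e^(−rT) = 0.976806
E₀ = V₀·N(d₁) − D·e^(−rT)·N(d₂)
   = 322.1054·0.999993 − 99.7506·0.976806·0.999976 = 224.668513
B₀ = V₀ − E₀ = 322.1054 − 224.668513 = 97.436887

B0=97.4369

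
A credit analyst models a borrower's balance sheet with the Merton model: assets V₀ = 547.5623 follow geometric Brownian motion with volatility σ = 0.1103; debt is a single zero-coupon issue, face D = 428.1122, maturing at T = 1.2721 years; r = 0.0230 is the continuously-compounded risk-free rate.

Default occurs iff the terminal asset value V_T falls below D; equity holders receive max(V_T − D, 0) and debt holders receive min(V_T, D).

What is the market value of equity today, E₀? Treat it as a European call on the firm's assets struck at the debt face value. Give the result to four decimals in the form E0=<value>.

d₁ = [ln(V₀/D) + (r + σ²/2)T] / (σ√T)
   = [ln(547.5623/428.1122) + (0.0230 + 0.5·0.1103²)·1.2721] / (0.1103·√1.2721)
   = [0.246091 + 0.036997] / 0.124405 = 2.275540
d₂ = d₁ − σ√T = 2.275540 − 0.124405 = 2.151136
N(d₁) = 0.988563,  N(d₂) = 0.984267,  e^(−rT) = 0.971166
E₀ = V₀·N(d₁) − D·e^(−rT)·N(d₂)
   = 547.5623·0.988563 − 428.1122·0.971166·0.984267 = 132.073291

E0=132.0733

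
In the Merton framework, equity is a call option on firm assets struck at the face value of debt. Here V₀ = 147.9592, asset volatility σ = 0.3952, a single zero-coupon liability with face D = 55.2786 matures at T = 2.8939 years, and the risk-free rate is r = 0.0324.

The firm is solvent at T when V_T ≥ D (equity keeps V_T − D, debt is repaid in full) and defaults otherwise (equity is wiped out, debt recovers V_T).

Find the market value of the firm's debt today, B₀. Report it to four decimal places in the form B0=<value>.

d₁ = [ln(V₀/D) + (r + σ²/2)T] / (σ√T)
   = [ln(147.9592/55.2786) + (0.0324 + 0.5·0.3952²)·2.8939] / (0.3952·√2.8939)
   = [0.984551 + 0.319751] / 0.672293 = 1.940079
d₂ = d₁ − σ√T = 1.940079 − 0.672293 = 1.267786
N(d₁) = 0.973815,  N(d₂) = 0.897563,  e^(−rT) = 0.910499
E₀ = V₀·N(d₁) − D·e^(−rT)·N(d₂)
   = 147.9592·0.973815 − 55.2786·0.910499·0.897563 = 98.909545
B₀ = V₀ − E₀ = 147.9592 − 98.909545 = 49.049655

B0=49.0497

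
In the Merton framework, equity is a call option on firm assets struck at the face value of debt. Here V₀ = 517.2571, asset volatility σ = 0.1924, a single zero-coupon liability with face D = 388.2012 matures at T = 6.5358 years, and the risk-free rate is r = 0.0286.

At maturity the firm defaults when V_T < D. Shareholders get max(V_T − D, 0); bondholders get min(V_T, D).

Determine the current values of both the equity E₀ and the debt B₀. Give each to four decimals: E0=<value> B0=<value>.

d₁ = [ln(V₀/D) + (r + σ²/2)T] / (σ√T)
   = [ln(517.2571/388.2012) + (0.0286 + 0.5·0.1924²)·6.5358] / (0.1924·√6.5358)
   = [0.287016 + 0.307894] / 0.491875 = 1.209476
d₂ = d₁ − σ√T = 1.209476 − 0.491875 = 0.717601
N(d₁) = 0.886760,  N(d₂) = 0.763498,  e^(−rT) = 0.829507
E₀ = V₀·N(d₁) − D·e^(−rT)·N(d₂)
   = 517.2571·0.886760 − 388.2012·0.829507·0.763498 = 212.824519
B₀ = V₀ − E₀ = 517.2571 − 212.824519 = 304.432581

E0=212.8245 B0=304.4326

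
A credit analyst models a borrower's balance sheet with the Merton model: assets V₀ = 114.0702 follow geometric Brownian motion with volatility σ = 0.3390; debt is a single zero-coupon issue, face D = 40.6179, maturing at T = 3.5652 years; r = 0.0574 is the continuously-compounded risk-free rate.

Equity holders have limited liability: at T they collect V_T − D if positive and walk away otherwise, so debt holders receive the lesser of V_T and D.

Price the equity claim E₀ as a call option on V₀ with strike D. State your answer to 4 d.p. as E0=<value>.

d₁ = [ln(V₀/D) + (r + σ²/2)T] / (σ√T)
   = [ln(114.0702/40.6179) + (0.0574 + 0.5·0.3390²)·3.5652] / (0.3390·√3.5652)
   = [1.032605 + 0.409501] / 0.640091 = 2.252970
d₂ = d₁ − σ√T = 2.252970 − 0.640091 = 1.612880
N(d₁) = 0.987869,  N(d₂) = 0.946615,  e^(−rT) = 0.814939
E₀ = V₀·N(d₁) − D·e^(−rT)·N(d₂)
   = 114.0702·0.987869 − 40.6179·0.814939·0.946615 = 81.352489

E0=81.3525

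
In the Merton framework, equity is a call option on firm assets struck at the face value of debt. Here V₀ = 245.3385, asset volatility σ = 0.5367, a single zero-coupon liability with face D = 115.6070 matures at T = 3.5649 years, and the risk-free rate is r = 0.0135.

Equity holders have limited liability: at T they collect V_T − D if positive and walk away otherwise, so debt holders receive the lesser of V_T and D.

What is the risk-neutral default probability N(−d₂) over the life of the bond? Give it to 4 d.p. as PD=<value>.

d₁ = [ln(V₀/D) + (r + σ²/2)T] / (σ√T)
   = [ln(245.3385/115.6070) + (0.0135 + 0.5·0.5367²)·3.5649] / (0.5367·√3.5649)
   = [0.752442 + 0.561555] / 1.013340 = 1.296699
d₂ = d₁ − σ√T = 1.296699 − 1.013340 = 0.283359
risk-neutral PD = N(−d₂) = N(-0.283359) = 0.388451

PD=0.3885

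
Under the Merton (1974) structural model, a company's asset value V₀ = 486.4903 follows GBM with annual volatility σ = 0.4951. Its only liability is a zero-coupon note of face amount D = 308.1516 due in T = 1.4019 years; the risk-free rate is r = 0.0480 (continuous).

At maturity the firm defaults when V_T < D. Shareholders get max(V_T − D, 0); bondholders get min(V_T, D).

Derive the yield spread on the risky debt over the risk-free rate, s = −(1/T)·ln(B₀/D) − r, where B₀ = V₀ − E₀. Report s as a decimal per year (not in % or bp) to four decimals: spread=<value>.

spread=0.0559

d₁ = [ln(V₀/D) + (r + σ²/2)T] / (σ√T)
   = [ln(486.4903/308.1516) + (0.0480 + 0.5·0.4951²)·1.4019] / (0.4951·√1.4019)
   = [0.456625 + 0.239111] / 0.586208 = 1.186842
d₂ = d₁ − σ√T = 1.186842 − 0.586208 = 0.600635
N(d₁) = 0.882355,  N(d₂) = 0.725958,  e^(−rT) = 0.934923
E₀ = V₀·N(d₁) − D·e^(−rT)·N(d₂)
   = 486.4903·0.882355 − 308.1516·0.934923·0.725958 = 220.110051
B₀ = V₀ − E₀ = 486.4903 − 220.110051 = 266.380249
spread = −(1/T)·ln(B₀/D) − r = −(1/1.4019)·ln(266.380249/308.1516) − 0.0480 = 0.05590689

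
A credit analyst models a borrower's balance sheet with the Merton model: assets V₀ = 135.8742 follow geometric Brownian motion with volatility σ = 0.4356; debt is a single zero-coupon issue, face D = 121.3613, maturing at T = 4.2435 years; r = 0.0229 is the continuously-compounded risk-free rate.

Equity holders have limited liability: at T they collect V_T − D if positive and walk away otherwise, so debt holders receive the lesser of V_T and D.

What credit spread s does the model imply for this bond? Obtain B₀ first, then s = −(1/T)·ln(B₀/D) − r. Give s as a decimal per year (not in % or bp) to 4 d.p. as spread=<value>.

spread=0.0773

d₁ = [ln(V₀/D) + (r + σ²/2)T] / (σ√T)
   = [ln(135.8742/121.3613) + (0.0229 + 0.5·0.4356²)·4.2435] / (0.4356·√4.2435)
   = [0.112957 + 0.499773] / 0.897325 = 0.682840
d₂ = d₁ − σ√T = 0.682840 − 0.897325 = -0.214485
N(d₁) = 0.752646,  N(d₂) = 0.415084,  e^(−rT) = 0.907396
E₀ = V₀·N(d₁) − D·e^(−rT)·N(d₂)
   = 135.8742·0.752646 − 121.3613·0.907396·0.415084 = 56.554945
B₀ = V₀ − E₀ = 135.8742 − 56.554945 = 79.319255
spread = −(1/T)·ln(B₀/D) − r = −(1/4.2435)·ln(79.319255/121.3613) − 0.0229 = 0.07732178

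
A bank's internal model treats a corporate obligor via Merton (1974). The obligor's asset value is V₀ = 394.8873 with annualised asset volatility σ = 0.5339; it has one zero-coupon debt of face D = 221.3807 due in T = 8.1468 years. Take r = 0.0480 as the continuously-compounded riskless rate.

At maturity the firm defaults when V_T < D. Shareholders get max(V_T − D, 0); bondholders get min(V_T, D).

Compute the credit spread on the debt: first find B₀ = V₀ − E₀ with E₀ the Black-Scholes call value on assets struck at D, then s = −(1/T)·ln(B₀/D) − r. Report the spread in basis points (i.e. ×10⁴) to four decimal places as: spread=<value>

d₁ = [ln(V₀/D) + (r + σ²/2)T] / (σ√T)
   = [ln(394.8873/221.3807) + (0.0480 + 0.5·0.5339²)·8.1468] / (0.5339·√8.1468)
   = [0.578717 + 1.552166] / 1.523889 = 1.398318
d₂ = d₁ − σ√T = 1.398318 − 1.523889 = -0.125571
N(d₁) = 0.918991,  N(d₂) = 0.450036,  e^(−rT) = 0.676349
E₀ = V₀·N(d₁) − D·e^(−rT)·N(d₂)
   = 394.8873·0.918991 − 221.3807·0.676349·0.450036 = 295.513870
B₀ = V₀ − E₀ = 394.8873 − 295.513870 = 99.373430
spread = −(1/T)·ln(B₀/D) − r = −(1/8.1468)·ln(99.373430/221.3807) − 0.0480 = 0.05032070
in basis points: 0.05032070 × 10⁴ = 503.2070 bp

spread=503.2070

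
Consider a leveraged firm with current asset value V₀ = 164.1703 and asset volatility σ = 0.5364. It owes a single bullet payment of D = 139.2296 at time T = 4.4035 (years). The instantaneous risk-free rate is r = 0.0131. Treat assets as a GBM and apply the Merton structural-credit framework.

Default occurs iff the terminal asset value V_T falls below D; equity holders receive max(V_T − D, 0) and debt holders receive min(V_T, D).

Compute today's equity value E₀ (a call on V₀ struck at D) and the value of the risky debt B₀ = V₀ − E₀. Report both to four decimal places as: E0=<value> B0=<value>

d₁ = [ln(V₀/D) + (r + σ²/2)T] / (σ√T)
   = [ln(164.1703/139.2296) + (0.0131 + 0.5·0.5364²)·4.4035] / (0.5364·√4.4035)
   = [0.164780 + 0.691184] / 1.125610 = 0.760445
d₂ = d₁ − σ√T = 0.760445 − 1.125610 = -0.365164
N(d₁) = 0.776506,  N(d₂) = 0.357494,  e^(−rT) = 0.943946
E₀ = V₀·N(d₁) − D·e^(−rT)·N(d₂)
   = 164.1703·0.776506 − 139.2296·0.943946·0.357494 = 80.495382
B₀ = V₀ − E₀ = 164.1703 − 80.495382 = 83.674918

E0=80.4954 B0=83.6749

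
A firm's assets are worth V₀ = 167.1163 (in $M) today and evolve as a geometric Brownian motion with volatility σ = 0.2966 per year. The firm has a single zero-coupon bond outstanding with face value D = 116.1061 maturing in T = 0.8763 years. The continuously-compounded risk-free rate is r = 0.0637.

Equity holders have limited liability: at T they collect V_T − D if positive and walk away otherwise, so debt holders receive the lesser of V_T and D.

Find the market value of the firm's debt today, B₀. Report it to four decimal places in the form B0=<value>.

B0=108.7394

d₁ = [ln(V₀/D) + (r + σ²/2)T] / (σ√T)
   = [ln(167.1163/116.1061) + (0.0637 + 0.5·0.2966²)·0.8763] / (0.2966·√0.8763)
   = [0.364186 + 0.094365] / 0.277650 = 1.651542
d₂ = d₁ − σ√T = 1.651542 − 0.277650 = 1.373892
N(d₁) = 0.950686,  N(d₂) = 0.915262,  e^(−rT) = 0.945709
E₀ = V₀·N(d₁) − D·e^(−rT)·N(d₂)
   = 167.1163·0.950686 − 116.1061·0.945709·0.915262 = 58.376948
B₀ = V₀ − E₀ = 167.1163 − 58.376948 = 108.739352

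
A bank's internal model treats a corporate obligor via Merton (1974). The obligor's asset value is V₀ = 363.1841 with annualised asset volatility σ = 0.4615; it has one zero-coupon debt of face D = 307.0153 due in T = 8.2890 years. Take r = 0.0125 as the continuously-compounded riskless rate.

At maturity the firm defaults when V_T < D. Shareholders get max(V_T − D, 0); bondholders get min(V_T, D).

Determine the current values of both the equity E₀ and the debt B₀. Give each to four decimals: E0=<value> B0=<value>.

d₁ = [ln(V₀/D) + (r + σ²/2)T] / (σ√T)
   = [ln(363.1841/307.0153) + (0.0125 + 0.5·0.4615²)·8.2890] / (0.4615·√8.2890)
   = [0.168012 + 0.986317] / 1.328687 = 0.868775
d₂ = d₁ − σ√T = 0.868775 − 1.328687 = -0.459913
N(d₁) = 0.807515,  N(d₂) = 0.322789,  e^(−rT) = 0.901575
E₀ = V₀·N(d₁) − D·e^(−rT)·N(d₂)
   = 363.1841·0.807515 − 307.0153·0.901575·0.322789 = 203.929316
B₀ = V₀ − E₀ = 363.1841 − 203.929316 = 159.254784

E0=203.9293 B0=159.2548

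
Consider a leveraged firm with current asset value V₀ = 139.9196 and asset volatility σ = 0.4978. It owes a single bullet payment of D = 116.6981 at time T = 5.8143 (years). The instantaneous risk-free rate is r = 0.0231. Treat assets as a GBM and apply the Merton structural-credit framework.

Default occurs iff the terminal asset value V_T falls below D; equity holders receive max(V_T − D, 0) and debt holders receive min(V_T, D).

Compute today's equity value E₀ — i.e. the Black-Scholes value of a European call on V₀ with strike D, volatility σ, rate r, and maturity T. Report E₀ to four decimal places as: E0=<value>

d₁ = [ln(V₀/D) + (r + σ²/2)T] / (σ√T)
   = [ln(139.9196/116.6981) + (0.0231 + 0.5·0.4978²)·5.8143] / (0.4978·√5.8143)
   = [0.181478 + 0.854716] / 1.200338 = 0.863252
d₂ = d₁ − σ√T = 0.863252 − 1.200338 = -0.337087
N(d₁) = 0.806000,  N(d₂) = 0.368026,  e^(−rT) = 0.874319
E₀ = V₀·N(d₁) − D·e^(−rT)·N(d₂)
   = 139.9196·0.806000 − 116.6981·0.874319·0.368026 = 75.225092

E0=75.2251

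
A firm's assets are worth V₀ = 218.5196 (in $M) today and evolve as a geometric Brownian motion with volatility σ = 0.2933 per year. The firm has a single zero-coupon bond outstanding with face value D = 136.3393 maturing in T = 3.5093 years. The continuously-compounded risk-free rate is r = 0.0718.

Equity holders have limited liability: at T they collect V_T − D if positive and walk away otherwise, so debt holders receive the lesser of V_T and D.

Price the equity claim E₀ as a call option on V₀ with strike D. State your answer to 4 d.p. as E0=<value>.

d₁ = [ln(V₀/D) + (r + σ²/2)T] / (σ√T)
   = [ln(218.5196/136.3393) + (0.0718 + 0.5·0.2933²)·3.5093] / (0.2933·√3.5093)
   = [0.471729 + 0.402911] / 0.549443 = 1.591869
d₂ = d₁ − σ√T = 1.591869 − 0.549443 = 1.042426
N(d₁) = 0.944293,  N(d₂) = 0.851393,  e^(−rT) = 0.777270
E₀ = V₀·N(d₁) − D·e^(−rT)·N(d₂)
   = 218.5196·0.944293 − 136.3393·0.777270·0.851393 = 116.122336

E0=116.1223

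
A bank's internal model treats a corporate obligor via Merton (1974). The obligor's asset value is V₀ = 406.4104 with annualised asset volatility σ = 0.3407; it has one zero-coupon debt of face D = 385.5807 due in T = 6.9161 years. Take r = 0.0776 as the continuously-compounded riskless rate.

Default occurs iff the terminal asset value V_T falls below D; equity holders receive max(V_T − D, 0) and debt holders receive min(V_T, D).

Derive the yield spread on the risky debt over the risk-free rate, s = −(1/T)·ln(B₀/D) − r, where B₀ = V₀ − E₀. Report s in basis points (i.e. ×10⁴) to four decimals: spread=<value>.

d₁ = [ln(V₀/D) + (r + σ²/2)T] / (σ√T)
   = [ln(406.4104/385.5807) + (0.0776 + 0.5·0.3407²)·6.9161] / (0.3407·√6.9161)
   = [0.052613 + 0.938088] / 0.895989 = 1.105706
d₂ = d₁ − σ√T = 1.105706 − 0.895989 = 0.209717
N(d₁) = 0.865573,  N(d₂) = 0.583056,  e^(−rT) = 0.584681
E₀ = V₀·N(d₁) − D·e^(−rT)·N(d₂)
   = 406.4104·0.865573 − 385.5807·0.584681·0.583056 = 220.332912
B₀ = V₀ − E₀ = 406.4104 − 220.332912 = 186.077488
spread = −(1/T)·ln(B₀/D) − r = −(1/6.9161)·ln(186.077488/385.5807) − 0.0776 = 0.02774656
in basis points: 0.02774656 × 10⁴ = 277.4656 bp

spread=277.4656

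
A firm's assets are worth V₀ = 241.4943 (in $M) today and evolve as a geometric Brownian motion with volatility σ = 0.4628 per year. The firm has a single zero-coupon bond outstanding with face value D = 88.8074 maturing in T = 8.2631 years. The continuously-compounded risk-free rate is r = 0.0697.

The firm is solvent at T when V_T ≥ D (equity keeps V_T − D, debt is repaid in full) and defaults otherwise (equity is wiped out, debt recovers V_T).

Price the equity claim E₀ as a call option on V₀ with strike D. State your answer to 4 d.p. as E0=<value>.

E0=198.8633

d₁ = [ln(V₀/D) + (r + σ²/2)T] / (σ√T)
   = [ln(241.4943/88.8074) + (0.0697 + 0.5·0.4628²)·8.2631] / (0.4628·√8.2631)
   = [1.000376 + 1.460849] / 1.330347 = 1.850063
d₂ = d₁ − σ√T = 1.850063 − 1.330347 = 0.519716
N(d₁) = 0.967848,  N(d₂) = 0.698369,  e^(−rT) = 0.562177
E₀ = V₀·N(d₁) − D·e^(−rT)·N(d₂)
   = 241.4943·0.967848 − 88.8074·0.562177·0.698369 = 198.863281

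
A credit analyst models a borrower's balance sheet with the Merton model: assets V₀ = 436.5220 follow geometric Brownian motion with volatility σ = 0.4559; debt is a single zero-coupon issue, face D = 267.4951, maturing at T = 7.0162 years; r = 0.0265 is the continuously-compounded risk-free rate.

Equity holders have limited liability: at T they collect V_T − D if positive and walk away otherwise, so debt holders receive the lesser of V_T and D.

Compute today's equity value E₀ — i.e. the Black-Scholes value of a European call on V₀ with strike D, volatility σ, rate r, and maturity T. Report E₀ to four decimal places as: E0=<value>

d₁ = [ln(V₀/D) + (r + σ²/2)T] / (σ√T)
   = [ln(436.5220/267.4951) + (0.0265 + 0.5·0.4559²)·7.0162] / (0.4559·√7.0162)
   = [0.489738 + 0.915070] / 1.207593 = 1.163312
d₂ = d₁ − σ√T = 1.163312 − 1.207593 = -0.044281
N(d₁) = 0.877649,  N(d₂) = 0.482340,  e^(−rT) = 0.830332
E₀ = V₀·N(d₁) − D·e^(−rT)·N(d₂)
   = 436.5220·0.877649 − 267.4951·0.830332·0.482340 = 275.980391

E0=275.9804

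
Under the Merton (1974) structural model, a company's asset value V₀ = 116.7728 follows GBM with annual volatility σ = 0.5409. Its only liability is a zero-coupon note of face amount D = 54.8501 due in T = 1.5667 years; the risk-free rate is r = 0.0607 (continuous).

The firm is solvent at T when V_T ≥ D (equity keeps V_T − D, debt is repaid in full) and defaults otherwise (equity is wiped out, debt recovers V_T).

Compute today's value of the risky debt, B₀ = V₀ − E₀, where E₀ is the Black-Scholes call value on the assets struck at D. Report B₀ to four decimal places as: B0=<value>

d₁ = [ln(V₀/D) + (r + σ²/2)T] / (σ√T)
   = [ln(116.7728/54.8501) + (0.0607 + 0.5·0.5409²)·1.5667] / (0.5409·√1.5667)
   = [0.755626 + 0.324286] / 0.677033 = 1.595065
d₂ = d₁ − σ√T = 1.595065 − 0.677033 = 0.918032
N(d₁) = 0.944651,  N(d₂) = 0.820699,  e^(−rT) = 0.909283
E₀ = V₀·N(d₁) − D·e^(−rT)·N(d₂)
   = 116.7728·0.944651 − 54.8501·0.909283·0.820699 = 69.377797
B₀ = V₀ − E₀ = 116.7728 − 69.377797 = 47.395003

B0=47.3950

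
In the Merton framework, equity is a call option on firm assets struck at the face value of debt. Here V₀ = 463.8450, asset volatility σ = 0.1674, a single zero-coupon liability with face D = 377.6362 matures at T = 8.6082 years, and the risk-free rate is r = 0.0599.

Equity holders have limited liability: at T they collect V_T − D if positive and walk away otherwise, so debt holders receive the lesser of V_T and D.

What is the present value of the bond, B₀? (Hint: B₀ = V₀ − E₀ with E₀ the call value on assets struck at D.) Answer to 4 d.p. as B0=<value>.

B0=220.6027

d₁ = [ln(V₀/D) + (r + σ²/2)T] / (σ√T)
   = [ln(463.8450/377.6362) + (0.0599 + 0.5·0.1674²)·8.6082] / (0.1674·√8.6082)
   = [0.205619 + 0.636244] / 0.491147 = 1.714075
d₂ = d₁ − σ√T = 1.714075 − 0.491147 = 1.222928
N(d₁) = 0.956743,  N(d₂) = 0.889322,  e^(−rT) = 0.597124
E₀ = V₀·N(d₁) − D·e^(−rT)·N(d₂)
   = 463.8450·0.956743 − 377.6362·0.597124·0.889322 = 243.242251
B₀ = V₀ − E₀ = 463.8450 − 243.242251 = 220.602749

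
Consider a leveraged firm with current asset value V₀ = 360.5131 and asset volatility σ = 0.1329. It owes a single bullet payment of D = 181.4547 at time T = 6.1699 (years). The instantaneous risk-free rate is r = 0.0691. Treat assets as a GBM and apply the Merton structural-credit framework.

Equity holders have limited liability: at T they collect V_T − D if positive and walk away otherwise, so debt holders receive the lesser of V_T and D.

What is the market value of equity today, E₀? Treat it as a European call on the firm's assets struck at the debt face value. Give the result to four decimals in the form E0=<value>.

E0=242.0489

d₁ = [ln(V₀/D) + (r + σ²/2)T] / (σ√T)
   = [ln(360.5131/181.4547) + (0.0691 + 0.5·0.1329²)·6.1699] / (0.1329·√6.1699)
   = [0.686522 + 0.480828] / 0.330114 = 3.536202
d₂ = d₁ − σ√T = 3.536202 − 0.330114 = 3.206088
N(d₁) = 0.999797,  N(d₂) = 0.999327,  e^(−rT) = 0.652894
E₀ = V₀·N(d₁) − D·e^(−rT)·N(d₂)
   = 360.5131·0.999797 − 181.4547·0.652894·0.999327 = 242.048900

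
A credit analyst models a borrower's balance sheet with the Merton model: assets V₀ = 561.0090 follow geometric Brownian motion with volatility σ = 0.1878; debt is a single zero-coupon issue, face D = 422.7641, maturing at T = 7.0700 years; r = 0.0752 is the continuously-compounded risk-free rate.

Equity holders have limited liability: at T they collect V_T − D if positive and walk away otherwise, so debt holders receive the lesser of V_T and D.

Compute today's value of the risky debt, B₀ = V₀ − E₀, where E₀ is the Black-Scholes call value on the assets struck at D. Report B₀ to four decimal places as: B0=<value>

d₁ = [ln(V₀/D) + (r + σ²/2)T] / (σ√T)
   = [ln(561.0090/422.7641) + (0.0752 + 0.5·0.1878²)·7.0700] / (0.1878·√7.0700)
   = [0.282923 + 0.656339] / 0.499350 = 1.880968
d₂ = d₁ − σ√T = 1.880968 − 0.499350 = 1.381618
N(d₁) = 0.970012,  N(d₂) = 0.916455,  e^(−rT) = 0.587626
E₀ = V₀·N(d₁) − D·e^(−rT)·N(d₂)
   = 561.0090·0.970012 − 422.7641·0.587626·0.916455 = 316.512813
B₀ = V₀ − E₀ = 561.0090 − 316.512813 = 244.496187

B0=244.4962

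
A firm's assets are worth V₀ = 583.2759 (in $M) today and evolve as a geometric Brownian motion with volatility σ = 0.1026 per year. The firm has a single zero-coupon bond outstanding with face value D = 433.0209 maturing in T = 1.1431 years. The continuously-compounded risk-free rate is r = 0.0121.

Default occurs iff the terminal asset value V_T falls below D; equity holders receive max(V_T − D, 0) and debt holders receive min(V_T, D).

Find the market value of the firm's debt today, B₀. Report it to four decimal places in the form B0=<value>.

d₁ = [ln(V₀/D) + (r + σ²/2)T] / (σ√T)
   = [ln(583.2759/433.0209) + (0.0121 + 0.5·0.1026²)·1.1431] / (0.1026·√1.1431)
   = [0.297874 + 0.019848] / 0.109696 = 2.896399
d₂ = d₁ − σ√T = 2.896399 − 0.109696 = 2.786703
N(d₁) = 0.998113,  N(d₂) = 0.997338,  e^(−rT) = 0.986264
E₀ = V₀·N(d₁) − D·e^(−rT)·N(d₂)
   = 583.2759·0.998113 − 433.0209·0.986264·0.997338 = 156.239272
B₀ = V₀ − E₀ = 583.2759 − 156.239272 = 427.036628

B0=427.0366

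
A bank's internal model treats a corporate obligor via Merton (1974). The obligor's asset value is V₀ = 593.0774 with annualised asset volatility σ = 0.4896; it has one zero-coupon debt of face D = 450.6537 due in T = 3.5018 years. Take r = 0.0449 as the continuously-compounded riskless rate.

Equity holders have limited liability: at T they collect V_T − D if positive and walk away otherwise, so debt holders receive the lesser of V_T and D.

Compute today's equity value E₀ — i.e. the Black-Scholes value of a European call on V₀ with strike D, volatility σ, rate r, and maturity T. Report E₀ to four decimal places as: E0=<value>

E0=293.9214

d₁ = [ln(V₀/D) + (r + σ²/2)T] / (σ√T)
   = [ln(593.0774/450.6537) + (0.0449 + 0.5·0.4896²)·3.5018] / (0.4896·√3.5018)
   = [0.274626 + 0.576936] / 0.916193 = 0.929456
d₂ = d₁ − σ√T = 0.929456 − 0.916193 = 0.013263
N(d₁) = 0.823674,  N(d₂) = 0.505291,  e^(−rT) = 0.854507
E₀ = V₀·N(d₁) − D·e^(−rT)·N(d₂)
   = 593.0774·0.823674 − 450.6537·0.854507·0.505291 = 293.921402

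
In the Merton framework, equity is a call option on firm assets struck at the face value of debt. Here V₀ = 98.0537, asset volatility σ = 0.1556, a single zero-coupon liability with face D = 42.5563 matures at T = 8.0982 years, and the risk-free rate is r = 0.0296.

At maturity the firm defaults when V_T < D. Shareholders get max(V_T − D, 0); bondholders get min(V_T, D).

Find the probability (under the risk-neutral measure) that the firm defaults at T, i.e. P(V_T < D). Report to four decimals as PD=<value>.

d₁ = [ln(V₀/D) + (r + σ²/2)T] / (σ√T)
   = [ln(98.0537/42.5563) + (0.0296 + 0.5·0.1556²)·8.0982] / (0.1556·√8.0982)
   = [0.834687 + 0.337741] / 0.442796 = 2.647783
d₂ = d₁ − σ√T = 2.647783 − 0.442796 = 2.204987
risk-neutral PD = N(−d₂) = N(-2.204987) = 0.013727

PD=0.0137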